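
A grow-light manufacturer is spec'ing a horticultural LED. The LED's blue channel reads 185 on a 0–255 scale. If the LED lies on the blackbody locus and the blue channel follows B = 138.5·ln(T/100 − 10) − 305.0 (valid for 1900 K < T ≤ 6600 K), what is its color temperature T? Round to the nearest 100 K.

ln(t − 10) = (185 + 305.0) / 138.5 = 3.5379.
t − 10 = e^3.5379 = 34.395, so t = 44.395.
T = 100·t = 4439 K → 4400 K to the nearest 100 K.

4400 K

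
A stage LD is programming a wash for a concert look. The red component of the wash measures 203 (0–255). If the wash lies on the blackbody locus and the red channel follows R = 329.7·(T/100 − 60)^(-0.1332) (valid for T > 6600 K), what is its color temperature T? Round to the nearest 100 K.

9800 K

(t − 60)^(-0.1332) = 203/329.7 = 0.61571.
t − 60 = 0.61571^(1/-0.1332) = 0.61571^(-7.508) = 38.129, so t = 98.129.
T = 100·t = 9813 K → 9800 K to the nearest 100 K.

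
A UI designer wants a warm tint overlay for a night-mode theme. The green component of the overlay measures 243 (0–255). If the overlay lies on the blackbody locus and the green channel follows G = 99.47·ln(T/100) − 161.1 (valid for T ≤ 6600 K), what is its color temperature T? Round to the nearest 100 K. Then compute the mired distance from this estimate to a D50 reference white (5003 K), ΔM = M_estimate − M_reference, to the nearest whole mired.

-27 mireds

ln t = (243 + 161.1) / 99.47 = 4.0625.
t = e^4.0625 = 58.121.
T = 100·t = 5812 K → 5800 K to the nearest 100 K.
M_estimate = 10⁶/5800 = 172.41; M_reference = 10⁶/5003 = 199.88.
ΔM = 172.41 − 199.88 = -27.47 → -27 mireds.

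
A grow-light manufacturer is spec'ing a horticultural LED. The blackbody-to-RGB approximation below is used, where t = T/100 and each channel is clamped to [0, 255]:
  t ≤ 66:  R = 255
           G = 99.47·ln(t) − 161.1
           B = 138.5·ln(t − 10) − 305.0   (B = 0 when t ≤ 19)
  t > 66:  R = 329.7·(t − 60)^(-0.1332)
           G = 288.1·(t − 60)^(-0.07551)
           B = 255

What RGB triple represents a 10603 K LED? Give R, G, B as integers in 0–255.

t = 10603/100 = 106.03; the t > 66 branch applies.
R = 329.7·(106.03 − 60)^(-0.1332) = 329.7·46.03^(-0.1332) = 329.7·0.60046 = 197.971.
G = 288.1·(106.03 − 60)^(-0.07551) = 288.1·46.03^(-0.07551) = 288.1·0.74890 = 215.758.
B = 255 by definition for t > 66.
Rounded: (198, 216, 255).

R=198, G=216, B=255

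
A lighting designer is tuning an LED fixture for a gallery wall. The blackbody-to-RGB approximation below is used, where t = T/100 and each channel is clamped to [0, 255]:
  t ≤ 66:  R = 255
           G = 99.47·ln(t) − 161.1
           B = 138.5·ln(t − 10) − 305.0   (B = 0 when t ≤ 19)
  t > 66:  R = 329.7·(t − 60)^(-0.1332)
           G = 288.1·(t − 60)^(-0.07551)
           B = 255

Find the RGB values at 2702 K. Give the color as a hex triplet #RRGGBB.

#FFA758

t = 2702/100 = 27.02; the t ≤ 66 branch applies.
R = 255 by definition for t ≤ 66.
G = 99.47·ln 27.02 − 161.1 = 99.47·3.2966 − 161.1 = 166.811.
B = 138.5·ln(27.02 − 10) − 305.0 = 138.5·ln 17.02 − 305.0 = 138.5·2.8344 − 305.0 = 87.563.
Rounded: (255, 167, 88).
In hex: #FFA758.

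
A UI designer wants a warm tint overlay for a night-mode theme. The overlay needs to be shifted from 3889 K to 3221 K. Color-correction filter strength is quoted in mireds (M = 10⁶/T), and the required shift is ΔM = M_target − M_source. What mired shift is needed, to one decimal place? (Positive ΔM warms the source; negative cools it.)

+53.3 mireds

M_source = 10⁶/3889 = 257.136; M_target = 10⁶/3221 = 310.463.
ΔM = 310.463 − 257.136 = 53.327 → +53.3 mireds, a warming shift.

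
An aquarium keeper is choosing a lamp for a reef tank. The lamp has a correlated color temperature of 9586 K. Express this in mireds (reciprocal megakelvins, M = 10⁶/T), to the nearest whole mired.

M = 10⁶ / 9586 = 104.319 → 104 mireds.

104 mireds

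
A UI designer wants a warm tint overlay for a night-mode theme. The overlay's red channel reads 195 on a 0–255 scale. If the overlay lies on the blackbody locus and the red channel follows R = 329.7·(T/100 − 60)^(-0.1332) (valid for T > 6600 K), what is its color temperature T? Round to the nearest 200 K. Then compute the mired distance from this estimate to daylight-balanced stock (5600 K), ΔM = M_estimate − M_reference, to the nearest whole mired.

-89 mireds

(t − 60)^(-0.1332) = 195/329.7 = 0.59145.
t − 60 = 0.59145^(1/-0.1332) = 0.59145^(-7.508) = 51.564, so t = 111.564.
T = 100·t = 11156 K → 11200 K to the nearest 200 K.
M_estimate = 10⁶/11200 = 89.29; M_reference = 10⁶/5600 = 178.57.
ΔM = 89.29 − 178.57 = -89.29 → -89 mireds.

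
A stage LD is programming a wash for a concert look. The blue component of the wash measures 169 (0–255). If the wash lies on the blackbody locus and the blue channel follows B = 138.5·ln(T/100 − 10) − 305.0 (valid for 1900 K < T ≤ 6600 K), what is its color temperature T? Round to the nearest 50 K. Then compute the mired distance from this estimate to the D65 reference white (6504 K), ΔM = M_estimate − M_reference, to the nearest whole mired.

ln(t − 10) = (169 + 305.0) / 138.5 = 3.4224.
t − 10 = e^3.4224 = 30.642, so t = 40.642.
T = 100·t = 4064 K → 4050 K to the nearest 50 K.
M_estimate = 10⁶/4050 = 246.91; M_reference = 10⁶/6504 = 153.75.
ΔM = 246.91 − 153.75 = 93.16 → +93 mireds.

+93 mireds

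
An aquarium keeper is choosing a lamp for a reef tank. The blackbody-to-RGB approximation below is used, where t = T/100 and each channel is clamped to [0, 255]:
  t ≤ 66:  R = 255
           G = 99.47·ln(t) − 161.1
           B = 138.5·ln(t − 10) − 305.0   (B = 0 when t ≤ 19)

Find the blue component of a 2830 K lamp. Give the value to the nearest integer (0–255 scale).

t = 2830/100 = 28.3; the t ≤ 66 branch applies.
B = 138.5·ln(28.3 − 10) − 305.0 = 138.5·ln 18.3 − 305.0 = 138.5·2.9069 − 305.0 = 97.606.
Rounded: 98.

98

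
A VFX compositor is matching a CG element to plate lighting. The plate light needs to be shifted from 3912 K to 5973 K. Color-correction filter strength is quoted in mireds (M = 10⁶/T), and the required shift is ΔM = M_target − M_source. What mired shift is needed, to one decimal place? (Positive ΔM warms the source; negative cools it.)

-88.2 mireds

M_source = 10⁶/3912 = 255.624; M_target = 10⁶/5973 = 167.420.
ΔM = 167.420 − 255.624 = -88.204 → -88.2 mireds, a cooling shift.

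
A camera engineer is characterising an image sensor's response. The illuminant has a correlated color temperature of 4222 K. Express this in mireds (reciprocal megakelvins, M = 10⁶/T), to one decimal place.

M = 10⁶ / 4222 = 236.855 → 236.9 mireds.

236.9 mireds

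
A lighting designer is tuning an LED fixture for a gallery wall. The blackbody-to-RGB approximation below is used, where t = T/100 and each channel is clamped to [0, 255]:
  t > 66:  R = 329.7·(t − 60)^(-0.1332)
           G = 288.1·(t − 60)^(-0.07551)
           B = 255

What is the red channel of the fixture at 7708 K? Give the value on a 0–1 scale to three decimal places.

t = 7708/100 = 77.08; the t > 66 branch applies.
R = 329.7·(77.08 − 60)^(-0.1332) = 329.7·17.08^(-0.1332) = 329.7·0.68522 = 225.918.
On a 0–1 scale: 225.918/255 = 0.8860 → 0.886.

0.886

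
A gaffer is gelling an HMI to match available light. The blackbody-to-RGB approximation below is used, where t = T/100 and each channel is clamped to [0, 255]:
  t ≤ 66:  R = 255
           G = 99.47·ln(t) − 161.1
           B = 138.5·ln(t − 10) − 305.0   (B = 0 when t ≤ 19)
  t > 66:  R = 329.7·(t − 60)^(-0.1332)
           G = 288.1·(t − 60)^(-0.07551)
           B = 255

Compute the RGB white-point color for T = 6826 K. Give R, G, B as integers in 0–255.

R=249, G=246, B=255

t = 6826/100 = 68.26; the t > 66 branch applies.
R = 329.7·(68.26 − 60)^(-0.1332) = 329.7·8.26^(-0.1332) = 329.7·0.75485 = 248.873.
G = 288.1·(68.26 − 60)^(-0.07551) = 288.1·8.26^(-0.07551) = 288.1·0.85263 = 245.642.
B = 255 by definition for t > 66.
Rounded: (249, 246, 255).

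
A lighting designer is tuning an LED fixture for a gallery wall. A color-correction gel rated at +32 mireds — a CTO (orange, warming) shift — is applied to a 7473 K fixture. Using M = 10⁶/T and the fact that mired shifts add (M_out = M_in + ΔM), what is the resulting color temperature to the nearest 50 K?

M_in = 10⁶/7473 = 133.82 mireds.
M_out = 133.82 + (+32) = 165.82 mireds.
T_out = 10⁶/165.82 = 6030.8 K → 6050 K.

6050 K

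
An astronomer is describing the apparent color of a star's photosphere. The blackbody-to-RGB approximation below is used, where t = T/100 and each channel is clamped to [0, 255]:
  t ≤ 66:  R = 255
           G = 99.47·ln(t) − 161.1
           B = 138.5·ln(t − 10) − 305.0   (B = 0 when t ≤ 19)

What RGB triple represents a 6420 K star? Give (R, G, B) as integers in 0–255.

(255, 253, 248)

t = 6420/100 = 64.2; the t ≤ 66 branch applies.
R = 255 by definition for t ≤ 66.
G = 99.47·ln 64.2 − 161.1 = 99.47·4.1620 − 161.1 = 252.894.
B = 138.5·ln(64.2 − 10) − 305.0 = 138.5·ln 54.2 − 305.0 = 138.5·3.9927 − 305.0 = 247.986.
Rounded: (255, 253, 248).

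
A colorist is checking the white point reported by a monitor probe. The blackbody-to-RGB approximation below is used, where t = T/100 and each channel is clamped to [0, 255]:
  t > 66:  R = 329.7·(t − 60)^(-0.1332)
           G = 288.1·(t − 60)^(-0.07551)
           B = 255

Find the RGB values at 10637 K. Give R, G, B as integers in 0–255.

R=198, G=216, B=255

t = 10637/100 = 106.37; the t > 66 branch applies.
R = 329.7·(106.37 − 60)^(-0.1332) = 329.7·46.37^(-0.1332) = 329.7·0.59987 = 197.777.
G = 288.1·(106.37 − 60)^(-0.07551) = 288.1·46.37^(-0.07551) = 288.1·0.74848 = 215.638.
B = 255 by definition for t > 66.
Rounded: (198, 216, 255).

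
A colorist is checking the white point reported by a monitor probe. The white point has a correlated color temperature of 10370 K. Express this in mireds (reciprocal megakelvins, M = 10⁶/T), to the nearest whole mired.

M = 10⁶ / 10370 = 96.432 → 96 mireds.

96 mireds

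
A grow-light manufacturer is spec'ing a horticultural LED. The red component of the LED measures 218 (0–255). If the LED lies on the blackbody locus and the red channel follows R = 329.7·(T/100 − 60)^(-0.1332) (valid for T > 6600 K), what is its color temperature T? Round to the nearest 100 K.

8200 K

(t − 60)^(-0.1332) = 218/329.7 = 0.66121.
t − 60 = 0.66121^(1/-0.1332) = 0.66121^(-7.508) = 22.326, so t = 82.326.
T = 100·t = 8233 K → 8200 K to the nearest 100 K.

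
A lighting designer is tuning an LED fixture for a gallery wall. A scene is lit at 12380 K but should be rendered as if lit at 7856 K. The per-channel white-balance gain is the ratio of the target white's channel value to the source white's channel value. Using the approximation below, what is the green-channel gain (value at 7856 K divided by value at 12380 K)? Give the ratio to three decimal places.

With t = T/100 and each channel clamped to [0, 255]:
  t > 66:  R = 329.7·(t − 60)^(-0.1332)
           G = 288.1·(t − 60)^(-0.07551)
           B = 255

1.098

At 12380 K (t = 123.8):
  G = 288.1·(123.8 − 60)^(-0.07551) = 288.1·63.8^(-0.07551) = 288.1·0.73066 = 210.504.
At 7856 K (t = 78.56):
  G = 288.1·(78.56 − 60)^(-0.07551) = 288.1·18.56^(-0.07551) = 288.1·0.80207 = 231.075.
Gain = 231.075 / 210.504 = 1.0977 → 1.098.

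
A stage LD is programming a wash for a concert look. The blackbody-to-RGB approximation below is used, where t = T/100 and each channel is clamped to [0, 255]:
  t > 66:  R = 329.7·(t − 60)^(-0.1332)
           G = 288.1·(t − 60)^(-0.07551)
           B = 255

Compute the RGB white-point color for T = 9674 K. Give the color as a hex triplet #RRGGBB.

#CCDBFF

t = 9674/100 = 96.74; the t > 66 branch applies.
R = 329.7·(96.74 − 60)^(-0.1332) = 329.7·36.74^(-0.1332) = 329.7·0.61876 = 204.006.
G = 288.1·(96.74 − 60)^(-0.07551) = 288.1·36.74^(-0.07551) = 288.1·0.76176 = 219.462.
B = 255 by definition for t > 66.
Rounded: (204, 219, 255).
In hex: #CCDBFF.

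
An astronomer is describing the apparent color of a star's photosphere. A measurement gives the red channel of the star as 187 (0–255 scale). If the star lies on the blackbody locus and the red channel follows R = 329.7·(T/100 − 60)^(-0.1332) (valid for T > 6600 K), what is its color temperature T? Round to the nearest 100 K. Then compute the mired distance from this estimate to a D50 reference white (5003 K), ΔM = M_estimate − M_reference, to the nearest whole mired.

(t − 60)^(-0.1332) = 187/329.7 = 0.56718.
t − 60 = 0.56718^(1/-0.1332) = 0.56718^(-7.508) = 70.620, so t = 130.620.
T = 100·t = 13062 K → 13100 K to the nearest 100 K.
M_estimate = 10⁶/13100 = 76.34; M_reference = 10⁶/5003 = 199.88.
ΔM = 76.34 − 199.88 = -123.54 → -124 mireds.

-124 mireds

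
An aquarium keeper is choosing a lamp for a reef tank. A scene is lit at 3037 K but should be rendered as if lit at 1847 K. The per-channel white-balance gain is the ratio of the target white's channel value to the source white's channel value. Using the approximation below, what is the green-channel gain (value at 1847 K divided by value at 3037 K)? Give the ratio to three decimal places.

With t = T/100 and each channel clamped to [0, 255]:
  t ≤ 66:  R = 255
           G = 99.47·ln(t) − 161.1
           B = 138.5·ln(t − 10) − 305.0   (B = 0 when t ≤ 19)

0.723

At 3037 K (t = 30.37):
  G = 99.47·ln 30.37 − 161.1 = 99.47·3.4135 − 161.1 = 178.436.
At 1847 K (t = 18.47):
  G = 99.47·ln 18.47 − 161.1 = 99.47·2.9161 − 161.1 = 128.969.
Gain = 128.969 / 178.436 = 0.7228 → 0.723.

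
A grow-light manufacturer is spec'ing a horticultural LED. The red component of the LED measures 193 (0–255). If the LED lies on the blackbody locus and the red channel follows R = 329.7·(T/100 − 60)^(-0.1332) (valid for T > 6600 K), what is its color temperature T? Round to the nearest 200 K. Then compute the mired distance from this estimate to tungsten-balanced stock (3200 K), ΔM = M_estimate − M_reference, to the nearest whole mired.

-226 mireds

(t − 60)^(-0.1332) = 193/329.7 = 0.58538.
t − 60 = 0.58538^(1/-0.1332) = 0.58538^(-7.508) = 55.713, so t = 115.713.
T = 100·t = 11571 K → 11600 K to the nearest 200 K.
M_estimate = 10⁶/11600 = 86.21; M_reference = 10⁶/3200 = 312.50.
ΔM = 86.21 − 312.50 = -226.29 → -226 mireds.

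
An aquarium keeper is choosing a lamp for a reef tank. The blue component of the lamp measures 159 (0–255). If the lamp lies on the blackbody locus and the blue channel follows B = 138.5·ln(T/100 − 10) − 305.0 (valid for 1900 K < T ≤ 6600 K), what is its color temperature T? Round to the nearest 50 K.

3850 K

ln(t − 10) = (159 + 305.0) / 138.5 = 3.3502.
t − 10 = e^3.3502 = 28.508, so t = 38.508.
T = 100·t = 3851 K → 3850 K to the nearest 50 K.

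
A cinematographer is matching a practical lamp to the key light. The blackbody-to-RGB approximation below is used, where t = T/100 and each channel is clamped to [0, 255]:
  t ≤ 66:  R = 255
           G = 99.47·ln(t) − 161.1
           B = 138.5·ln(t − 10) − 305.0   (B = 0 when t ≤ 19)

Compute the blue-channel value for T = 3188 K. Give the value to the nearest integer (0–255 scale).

122

t = 3188/100 = 31.88; the t ≤ 66 branch applies.
B = 138.5·ln(31.88 − 10) − 305.0 = 138.5·ln 21.88 − 305.0 = 138.5·3.0856 − 305.0 = 122.352.
Rounded: 122.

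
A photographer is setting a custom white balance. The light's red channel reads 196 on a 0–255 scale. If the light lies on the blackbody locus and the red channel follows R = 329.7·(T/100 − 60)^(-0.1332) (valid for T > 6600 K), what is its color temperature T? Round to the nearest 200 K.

11000 K

(t − 60)^(-0.1332) = 196/329.7 = 0.59448.
t − 60 = 0.59448^(1/-0.1332) = 0.59448^(-7.508) = 49.621, so t = 109.621.
T = 100·t = 10962 K → 11000 K to the nearest 200 K.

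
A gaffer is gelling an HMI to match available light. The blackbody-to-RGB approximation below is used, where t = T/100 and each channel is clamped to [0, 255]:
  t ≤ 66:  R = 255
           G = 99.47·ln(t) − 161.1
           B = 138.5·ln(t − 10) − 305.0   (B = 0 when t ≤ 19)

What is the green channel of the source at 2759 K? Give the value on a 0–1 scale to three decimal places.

t = 2759/100 = 27.59; the t ≤ 66 branch applies.
G = 99.47·ln 27.59 − 161.1 = 99.47·3.3175 − 161.1 = 168.887.
On a 0–1 scale: 168.887/255 = 0.6623 → 0.662.

0.662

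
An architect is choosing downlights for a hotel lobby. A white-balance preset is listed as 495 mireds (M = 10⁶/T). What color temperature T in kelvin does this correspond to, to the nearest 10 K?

T = 10⁶ / 495 = 2020.20 K → 2020 K.

2020 K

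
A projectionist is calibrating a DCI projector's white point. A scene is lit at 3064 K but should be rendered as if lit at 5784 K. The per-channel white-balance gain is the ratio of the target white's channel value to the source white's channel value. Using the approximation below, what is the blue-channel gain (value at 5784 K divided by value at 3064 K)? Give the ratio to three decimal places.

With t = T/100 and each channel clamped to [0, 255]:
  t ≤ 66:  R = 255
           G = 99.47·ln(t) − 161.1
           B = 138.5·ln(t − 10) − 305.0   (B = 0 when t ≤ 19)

2.019

At 3064 K (t = 30.64):
  B = 138.5·ln(30.64 − 10) − 305.0 = 138.5·ln 20.64 − 305.0 = 138.5·3.0272 − 305.0 = 114.271.
At 5784 K (t = 57.84):
  B = 138.5·ln(57.84 − 10) − 305.0 = 138.5·ln 47.84 − 305.0 = 138.5·3.8679 − 305.0 = 230.699.
Gain = 230.699 / 114.271 = 2.0189 → 2.019.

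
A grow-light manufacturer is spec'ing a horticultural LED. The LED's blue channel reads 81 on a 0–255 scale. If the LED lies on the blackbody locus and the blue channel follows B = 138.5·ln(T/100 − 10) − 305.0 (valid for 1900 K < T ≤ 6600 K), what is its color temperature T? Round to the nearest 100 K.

2600 K

ln(t − 10) = (81 + 305.0) / 138.5 = 2.7870.
t − 10 = e^2.7870 = 16.232, so t = 26.232.
T = 100·t = 2623 K → 2600 K to the nearest 100 K.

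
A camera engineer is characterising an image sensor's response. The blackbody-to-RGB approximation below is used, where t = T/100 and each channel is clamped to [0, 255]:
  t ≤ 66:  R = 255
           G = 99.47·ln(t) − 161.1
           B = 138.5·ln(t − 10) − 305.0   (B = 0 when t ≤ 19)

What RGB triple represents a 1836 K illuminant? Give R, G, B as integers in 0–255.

t = 1836/100 = 18.36; the t ≤ 66 branch applies.
R = 255 by definition for t ≤ 66.
G = 99.47·ln 18.36 − 161.1 = 99.47·2.9102 − 161.1 = 128.375.
t = 18.36 ≤ 19, so B = 0.
Rounded: (255, 128, 0).

R=255, G=128, B=0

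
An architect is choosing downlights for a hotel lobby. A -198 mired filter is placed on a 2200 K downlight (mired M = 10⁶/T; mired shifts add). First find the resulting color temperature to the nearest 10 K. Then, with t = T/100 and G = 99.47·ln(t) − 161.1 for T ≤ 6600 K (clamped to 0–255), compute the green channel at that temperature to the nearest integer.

203

M_in = 10⁶/2200 = 454.55; M_out = 454.55 + (-198) = 256.55.
T_out = 10⁶/256.55 = 3897.9 K → 3900 K; t = 39.
G = 99.47·ln 39 − 161.1 = 99.47·3.6636 − 161.1 = 203.314.
Rounded: 203.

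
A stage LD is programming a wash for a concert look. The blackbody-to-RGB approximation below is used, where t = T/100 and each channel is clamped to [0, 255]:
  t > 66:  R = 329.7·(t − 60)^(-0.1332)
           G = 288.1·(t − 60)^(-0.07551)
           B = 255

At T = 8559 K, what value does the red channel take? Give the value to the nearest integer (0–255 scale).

t = 8559/100 = 85.59; the t > 66 branch applies.
R = 329.7·(85.59 − 60)^(-0.1332) = 329.7·25.59^(-0.1332) = 329.7·0.64930 = 214.074.
Rounded: 214.

214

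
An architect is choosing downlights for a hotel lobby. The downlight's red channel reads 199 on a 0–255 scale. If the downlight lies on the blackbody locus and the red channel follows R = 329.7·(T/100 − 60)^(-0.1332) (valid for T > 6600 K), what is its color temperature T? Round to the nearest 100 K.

10400 K

(t − 60)^(-0.1332) = 199/329.7 = 0.60358.
t − 60 = 0.60358^(1/-0.1332) = 0.60358^(-7.508) = 44.273, so t = 104.273.
T = 100·t = 10427 K → 10400 K to the nearest 100 K.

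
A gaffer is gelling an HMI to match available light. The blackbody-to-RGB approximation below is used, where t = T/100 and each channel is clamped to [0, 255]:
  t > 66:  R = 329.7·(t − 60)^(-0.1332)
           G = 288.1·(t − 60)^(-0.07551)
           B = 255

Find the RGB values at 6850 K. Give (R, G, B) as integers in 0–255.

(248, 245, 255)

t = 6850/100 = 68.5; the t > 66 branch applies.
R = 329.7·(68.5 − 60)^(-0.1332) = 329.7·8.5^(-0.1332) = 329.7·0.75197 = 247.925.
G = 288.1·(68.5 − 60)^(-0.07551) = 288.1·8.5^(-0.07551) = 288.1·0.85078 = 245.111.
B = 255 by definition for t > 66.
Rounded: (248, 245, 255).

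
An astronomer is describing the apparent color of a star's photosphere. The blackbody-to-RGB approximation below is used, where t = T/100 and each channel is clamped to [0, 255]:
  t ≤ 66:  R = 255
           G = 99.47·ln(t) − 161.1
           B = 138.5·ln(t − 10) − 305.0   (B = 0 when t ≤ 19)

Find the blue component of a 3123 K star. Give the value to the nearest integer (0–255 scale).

t = 3123/100 = 31.23; the t ≤ 66 branch applies.
B = 138.5·ln(31.23 − 10) − 305.0 = 138.5·ln 21.23 − 305.0 = 138.5·3.0554 − 305.0 = 118.175.
Rounded: 118.

118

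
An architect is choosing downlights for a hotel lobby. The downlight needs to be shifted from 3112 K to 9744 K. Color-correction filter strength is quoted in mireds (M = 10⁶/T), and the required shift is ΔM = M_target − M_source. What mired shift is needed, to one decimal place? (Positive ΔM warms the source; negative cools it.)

M_source = 10⁶/3112 = 321.337; M_target = 10⁶/9744 = 102.627.
ΔM = 102.627 − 321.337 = -218.710 → -218.7 mireds, a cooling shift.

-218.7 mireds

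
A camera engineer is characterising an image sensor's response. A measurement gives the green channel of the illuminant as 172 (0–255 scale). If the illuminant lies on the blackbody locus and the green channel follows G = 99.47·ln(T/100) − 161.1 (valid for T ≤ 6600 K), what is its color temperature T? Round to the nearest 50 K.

ln t = (172 + 161.1) / 99.47 = 3.3487.
t = e^3.3487 = 28.467.
T = 100·t = 2847 K → 2850 K to the nearest 50 K.

2850 K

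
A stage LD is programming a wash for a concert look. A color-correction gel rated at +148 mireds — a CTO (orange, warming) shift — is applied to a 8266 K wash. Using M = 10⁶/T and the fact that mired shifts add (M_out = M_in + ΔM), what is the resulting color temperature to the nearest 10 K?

M_in = 10⁶/8266 = 120.98 mireds.
M_out = 120.98 + (+148) = 268.98 mireds.
T_out = 10⁶/268.98 = 3717.8 K → 3720 K.

3720 K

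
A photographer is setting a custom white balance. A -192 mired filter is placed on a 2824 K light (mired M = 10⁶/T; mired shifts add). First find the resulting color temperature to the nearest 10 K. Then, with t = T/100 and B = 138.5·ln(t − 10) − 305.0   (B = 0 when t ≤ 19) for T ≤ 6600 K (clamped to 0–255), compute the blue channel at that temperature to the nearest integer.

M_in = 10⁶/2824 = 354.11; M_out = 354.11 + (-192) = 162.11.
T_out = 10⁶/162.11 = 6168.7 K → 6170 K; t = 61.7.
B = 138.5·ln(61.7 − 10) − 305.0 = 138.5·ln 51.7 − 305.0 = 138.5·3.9455 − 305.0 = 241.446.
Rounded: 241.

241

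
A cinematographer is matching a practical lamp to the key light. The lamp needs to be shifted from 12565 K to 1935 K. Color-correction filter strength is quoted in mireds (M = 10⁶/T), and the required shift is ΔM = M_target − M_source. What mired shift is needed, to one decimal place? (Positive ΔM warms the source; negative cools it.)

M_source = 10⁶/12565 = 79.586; M_target = 10⁶/1935 = 516.796.
ΔM = 516.796 − 79.586 = 437.210 → +437.2 mireds, a warming shift.

+437.2 mireds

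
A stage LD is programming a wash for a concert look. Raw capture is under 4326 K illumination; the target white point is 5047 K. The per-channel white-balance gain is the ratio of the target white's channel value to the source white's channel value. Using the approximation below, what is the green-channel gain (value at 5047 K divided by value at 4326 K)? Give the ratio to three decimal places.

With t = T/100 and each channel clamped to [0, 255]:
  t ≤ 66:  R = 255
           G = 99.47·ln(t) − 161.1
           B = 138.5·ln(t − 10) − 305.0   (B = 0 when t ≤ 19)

1.072

At 4326 K (t = 43.26):
  G = 99.47·ln 43.26 − 161.1 = 99.47·3.7672 − 161.1 = 213.626.
At 5047 K (t = 50.47):
  G = 99.47·ln 50.47 − 161.1 = 99.47·3.9214 − 161.1 = 228.960.
Gain = 228.960 / 213.626 = 1.0718 → 1.072.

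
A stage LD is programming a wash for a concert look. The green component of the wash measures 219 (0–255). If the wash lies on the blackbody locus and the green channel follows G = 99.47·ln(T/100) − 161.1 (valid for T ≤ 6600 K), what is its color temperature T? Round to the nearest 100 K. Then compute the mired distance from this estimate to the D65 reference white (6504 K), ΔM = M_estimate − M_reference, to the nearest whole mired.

ln t = (219 + 161.1) / 99.47 = 3.8213.
t = e^3.8213 = 45.661.
T = 100·t = 4566 K → 4600 K to the nearest 100 K.
M_estimate = 10⁶/4600 = 217.39; M_reference = 10⁶/6504 = 153.75.
ΔM = 217.39 − 153.75 = 63.64 → +64 mireds.

+64 mireds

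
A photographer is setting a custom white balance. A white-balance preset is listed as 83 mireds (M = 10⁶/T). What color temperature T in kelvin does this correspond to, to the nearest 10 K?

12050 K

T = 10⁶ / 83 = 12048.19 K → 12050 K.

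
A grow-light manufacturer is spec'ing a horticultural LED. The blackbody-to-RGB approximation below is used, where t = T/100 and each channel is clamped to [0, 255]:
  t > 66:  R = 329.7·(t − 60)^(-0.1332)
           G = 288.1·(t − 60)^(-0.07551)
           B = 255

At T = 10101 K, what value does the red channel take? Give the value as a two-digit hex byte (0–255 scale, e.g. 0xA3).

0xC9

t = 10101/100 = 101.01; the t > 66 branch applies.
R = 329.7·(101.01 − 60)^(-0.1332) = 329.7·41.01^(-0.1332) = 329.7·0.60977 = 201.040.
Rounded: 201; in hex, 0xC9.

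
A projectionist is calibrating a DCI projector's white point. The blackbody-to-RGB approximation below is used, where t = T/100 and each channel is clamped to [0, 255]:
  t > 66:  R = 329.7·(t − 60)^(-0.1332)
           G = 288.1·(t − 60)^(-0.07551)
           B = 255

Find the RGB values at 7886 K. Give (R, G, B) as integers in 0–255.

t = 7886/100 = 78.86; the t > 66 branch applies.
R = 329.7·(78.86 − 60)^(-0.1332) = 329.7·18.86^(-0.1332) = 329.7·0.67624 = 222.955.
G = 288.1·(78.86 − 60)^(-0.07551) = 288.1·18.86^(-0.07551) = 288.1·0.80109 = 230.795.
B = 255 by definition for t > 66.
Rounded: (223, 231, 255).

(223, 231, 255)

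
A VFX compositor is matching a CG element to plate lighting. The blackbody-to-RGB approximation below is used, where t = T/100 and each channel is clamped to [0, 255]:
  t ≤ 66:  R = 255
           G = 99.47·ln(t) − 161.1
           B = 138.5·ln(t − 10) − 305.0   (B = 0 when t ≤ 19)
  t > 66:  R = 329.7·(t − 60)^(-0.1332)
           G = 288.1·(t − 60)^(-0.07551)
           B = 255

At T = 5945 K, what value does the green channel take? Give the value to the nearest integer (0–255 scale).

t = 5945/100 = 59.45; the t ≤ 66 branch applies.
G = 99.47·ln 59.45 − 161.1 = 99.47·4.0851 − 161.1 = 245.248.
Rounded: 245.

245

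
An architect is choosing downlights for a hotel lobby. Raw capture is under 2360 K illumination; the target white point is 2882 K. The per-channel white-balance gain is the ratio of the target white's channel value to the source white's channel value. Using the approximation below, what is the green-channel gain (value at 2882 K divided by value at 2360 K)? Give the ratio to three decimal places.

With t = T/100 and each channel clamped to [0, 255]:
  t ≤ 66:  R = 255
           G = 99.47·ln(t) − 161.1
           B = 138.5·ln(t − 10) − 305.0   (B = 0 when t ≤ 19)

1.130

At 2360 K (t = 23.6):
  G = 99.47·ln 23.6 − 161.1 = 99.47·3.1612 − 161.1 = 153.349.
At 2882 K (t = 28.82):
  G = 99.47·ln 28.82 − 161.1 = 99.47·3.3611 − 161.1 = 173.226.
Gain = 173.226 / 153.349 = 1.1296 → 1.130.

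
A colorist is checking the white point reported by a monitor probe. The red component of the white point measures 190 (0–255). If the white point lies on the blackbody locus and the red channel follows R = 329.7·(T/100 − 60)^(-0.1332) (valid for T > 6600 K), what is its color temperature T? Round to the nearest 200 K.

12200 K

(t − 60)^(-0.1332) = 190/329.7 = 0.57628.
t − 60 = 0.57628^(1/-0.1332) = 0.57628^(-7.508) = 62.667, so t = 122.667.
T = 100·t = 12267 K → 12200 K to the nearest 200 K.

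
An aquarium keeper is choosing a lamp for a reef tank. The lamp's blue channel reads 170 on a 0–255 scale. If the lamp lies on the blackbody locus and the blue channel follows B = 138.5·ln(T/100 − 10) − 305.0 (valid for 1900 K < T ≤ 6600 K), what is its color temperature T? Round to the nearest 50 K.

ln(t − 10) = (170 + 305.0) / 138.5 = 3.4296.
t − 10 = e^3.4296 = 30.864, so t = 40.864.
T = 100·t = 4086 K → 4100 K to the nearest 50 K.

4100 K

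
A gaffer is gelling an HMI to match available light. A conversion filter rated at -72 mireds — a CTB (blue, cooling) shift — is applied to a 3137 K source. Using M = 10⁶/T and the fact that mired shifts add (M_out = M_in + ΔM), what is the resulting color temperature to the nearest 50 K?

4050 K

M_in = 10⁶/3137 = 318.78 mireds.
M_out = 318.78 + (-72) = 246.78 mireds.
T_out = 10⁶/246.78 = 4052.3 K → 4050 K.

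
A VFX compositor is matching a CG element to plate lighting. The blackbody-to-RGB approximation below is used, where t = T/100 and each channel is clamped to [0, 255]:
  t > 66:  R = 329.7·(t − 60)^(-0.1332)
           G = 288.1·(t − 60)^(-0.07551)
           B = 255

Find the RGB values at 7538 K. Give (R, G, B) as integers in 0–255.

(229, 234, 255)

t = 7538/100 = 75.38; the t > 66 branch applies.
R = 329.7·(75.38 − 60)^(-0.1332) = 329.7·15.38^(-0.1332) = 329.7·0.69486 = 229.095.
G = 288.1·(75.38 − 60)^(-0.07551) = 288.1·15.38^(-0.07551) = 288.1·0.81353 = 234.378.
B = 255 by definition for t > 66.
Rounded: (229, 234, 255).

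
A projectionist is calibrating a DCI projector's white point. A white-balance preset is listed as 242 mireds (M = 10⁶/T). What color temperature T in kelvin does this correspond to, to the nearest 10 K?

T = 10⁶ / 242 = 4132.23 K → 4130 K.

4130 K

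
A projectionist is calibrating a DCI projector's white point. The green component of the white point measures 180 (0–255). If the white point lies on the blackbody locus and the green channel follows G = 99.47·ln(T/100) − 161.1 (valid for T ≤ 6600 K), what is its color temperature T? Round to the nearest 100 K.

ln t = (180 + 161.1) / 99.47 = 3.4292.
t = e^3.4292 = 30.851.
T = 100·t = 3085 K → 3100 K to the nearest 100 K.

3100 K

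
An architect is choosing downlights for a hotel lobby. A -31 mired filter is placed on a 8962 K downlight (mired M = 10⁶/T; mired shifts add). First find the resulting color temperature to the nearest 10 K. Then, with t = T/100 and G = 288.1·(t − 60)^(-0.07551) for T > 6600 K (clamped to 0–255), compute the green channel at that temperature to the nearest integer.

M_in = 10⁶/8962 = 111.58; M_out = 111.58 + (-31) = 80.58.
T_out = 10⁶/80.58 = 12409.7 K → 12410 K; t = 124.1.
G = 288.1·(124.1 − 60)^(-0.07551) = 288.1·64.1^(-0.07551) = 288.1·0.73041 = 210.430.
Rounded: 210.

210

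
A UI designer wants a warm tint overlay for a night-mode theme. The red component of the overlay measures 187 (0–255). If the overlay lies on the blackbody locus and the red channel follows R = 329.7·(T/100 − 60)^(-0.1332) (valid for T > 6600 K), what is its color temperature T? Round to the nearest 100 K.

13100 K

(t − 60)^(-0.1332) = 187/329.7 = 0.56718.
t − 60 = 0.56718^(1/-0.1332) = 0.56718^(-7.508) = 70.620, so t = 130.620.
T = 100·t = 13062 K → 13100 K to the nearest 100 K.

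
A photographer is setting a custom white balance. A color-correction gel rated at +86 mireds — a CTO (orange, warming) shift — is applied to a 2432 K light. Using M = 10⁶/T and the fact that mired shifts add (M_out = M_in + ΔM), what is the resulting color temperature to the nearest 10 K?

2010 K

M_in = 10⁶/2432 = 411.18 mireds.
M_out = 411.18 + (+86) = 497.18 mireds.
T_out = 10⁶/497.18 = 2011.3 K → 2010 K.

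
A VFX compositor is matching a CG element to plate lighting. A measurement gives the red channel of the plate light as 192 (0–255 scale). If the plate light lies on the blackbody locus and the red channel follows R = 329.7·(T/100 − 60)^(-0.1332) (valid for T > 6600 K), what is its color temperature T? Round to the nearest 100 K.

(t − 60)^(-0.1332) = 192/329.7 = 0.58235.
t − 60 = 0.58235^(1/-0.1332) = 0.58235^(-7.508) = 57.929, so t = 117.929.
T = 100·t = 11793 K → 11800 K to the nearest 100 K.

11800 K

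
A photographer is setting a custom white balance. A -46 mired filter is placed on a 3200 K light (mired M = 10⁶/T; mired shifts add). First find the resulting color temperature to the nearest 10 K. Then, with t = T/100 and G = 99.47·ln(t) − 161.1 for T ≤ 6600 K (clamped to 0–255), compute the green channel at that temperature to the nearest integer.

199

M_in = 10⁶/3200 = 312.50; M_out = 312.50 + (-46) = 266.50.
T_out = 10⁶/266.50 = 3752.3 K → 3750 K; t = 37.5.
G = 99.47·ln 37.5 − 161.1 = 99.47·3.6243 − 161.1 = 199.413.
Rounded: 199.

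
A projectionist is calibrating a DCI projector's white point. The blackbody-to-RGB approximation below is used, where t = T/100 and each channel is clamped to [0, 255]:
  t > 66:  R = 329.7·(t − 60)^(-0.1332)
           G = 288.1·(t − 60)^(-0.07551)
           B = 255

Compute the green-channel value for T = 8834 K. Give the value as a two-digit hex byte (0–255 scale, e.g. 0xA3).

t = 8834/100 = 88.34; the t > 66 branch applies.
G = 288.1·(88.34 − 60)^(-0.07551) = 288.1·28.34^(-0.07551) = 288.1·0.77684 = 223.806.
Rounded: 224; in hex, 0xE0.

0xE0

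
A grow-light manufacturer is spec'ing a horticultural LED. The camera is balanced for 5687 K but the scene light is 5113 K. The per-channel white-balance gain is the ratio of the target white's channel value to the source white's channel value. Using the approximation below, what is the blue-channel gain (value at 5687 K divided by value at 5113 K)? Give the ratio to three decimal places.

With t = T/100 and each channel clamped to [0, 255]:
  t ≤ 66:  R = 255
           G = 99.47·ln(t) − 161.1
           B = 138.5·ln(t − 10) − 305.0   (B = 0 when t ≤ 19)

1.086

At 5113 K (t = 51.13):
  B = 138.5·ln(51.13 − 10) − 305.0 = 138.5·ln 41.13 − 305.0 = 138.5·3.7167 − 305.0 = 209.768.
At 5687 K (t = 56.87):
  B = 138.5·ln(56.87 − 10) − 305.0 = 138.5·ln 46.87 − 305.0 = 138.5·3.8474 − 305.0 = 227.862.
Gain = 227.862 / 209.768 = 1.0863 → 1.086.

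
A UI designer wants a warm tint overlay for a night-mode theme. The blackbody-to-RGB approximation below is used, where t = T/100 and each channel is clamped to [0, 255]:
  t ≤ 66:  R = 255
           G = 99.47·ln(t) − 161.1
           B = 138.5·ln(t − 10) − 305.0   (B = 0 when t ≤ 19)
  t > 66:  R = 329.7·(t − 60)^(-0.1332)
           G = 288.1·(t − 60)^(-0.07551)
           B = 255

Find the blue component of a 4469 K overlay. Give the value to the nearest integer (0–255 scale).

186

t = 4469/100 = 44.69; the t ≤ 66 branch applies.
B = 138.5·ln(44.69 − 10) − 305.0 = 138.5·ln 34.69 − 305.0 = 138.5·3.5465 − 305.0 = 186.184.
Rounded: 186.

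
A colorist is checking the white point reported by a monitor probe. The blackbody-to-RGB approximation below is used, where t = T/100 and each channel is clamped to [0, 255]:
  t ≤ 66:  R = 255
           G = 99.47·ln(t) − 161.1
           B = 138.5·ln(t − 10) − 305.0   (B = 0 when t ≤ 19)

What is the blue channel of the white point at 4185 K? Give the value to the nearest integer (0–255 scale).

t = 4185/100 = 41.85; the t ≤ 66 branch applies.
B = 138.5·ln(41.85 − 10) − 305.0 = 138.5·ln 31.85 − 305.0 = 138.5·3.4610 − 305.0 = 174.354.
Rounded: 174.

174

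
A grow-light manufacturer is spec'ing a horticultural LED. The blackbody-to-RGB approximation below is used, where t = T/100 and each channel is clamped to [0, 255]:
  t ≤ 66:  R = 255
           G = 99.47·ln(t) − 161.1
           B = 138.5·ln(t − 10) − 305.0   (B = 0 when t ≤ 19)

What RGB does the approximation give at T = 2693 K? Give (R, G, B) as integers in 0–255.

(255, 166, 87)

t = 2693/100 = 26.93; the t ≤ 66 branch applies.
R = 255 by definition for t ≤ 66.
G = 99.47·ln 26.93 − 161.1 = 99.47·3.2932 − 161.1 = 166.479.
B = 138.5·ln(26.93 − 10) − 305.0 = 138.5·ln 16.93 − 305.0 = 138.5·2.8291 − 305.0 = 86.829.
Rounded: (255, 166, 87).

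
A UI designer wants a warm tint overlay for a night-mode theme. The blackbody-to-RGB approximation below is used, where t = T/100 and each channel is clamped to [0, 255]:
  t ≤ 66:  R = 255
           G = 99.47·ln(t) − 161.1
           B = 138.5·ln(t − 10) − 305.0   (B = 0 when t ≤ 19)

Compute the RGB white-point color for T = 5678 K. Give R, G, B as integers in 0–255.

R=255, G=241, B=228

t = 5678/100 = 56.78; the t ≤ 66 branch applies.
R = 255 by definition for t ≤ 66.
G = 99.47·ln 56.78 − 161.1 = 99.47·4.0392 − 161.1 = 240.678.
B = 138.5·ln(56.78 − 10) − 305.0 = 138.5·ln 46.78 − 305.0 = 138.5·3.8455 − 305.0 = 227.596.
Rounded: (255, 241, 228).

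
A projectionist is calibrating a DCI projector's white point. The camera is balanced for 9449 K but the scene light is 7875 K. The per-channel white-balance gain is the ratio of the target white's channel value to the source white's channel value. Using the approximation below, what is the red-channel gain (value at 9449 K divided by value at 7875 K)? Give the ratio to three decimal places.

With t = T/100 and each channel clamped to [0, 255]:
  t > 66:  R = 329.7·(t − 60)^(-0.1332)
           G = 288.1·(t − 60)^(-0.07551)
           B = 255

At 7875 K (t = 78.75):
  R = 329.7·(78.75 − 60)^(-0.1332) = 329.7·18.75^(-0.1332) = 329.7·0.67676 = 223.129.
At 9449 K (t = 94.49):
  R = 329.7·(94.49 − 60)^(-0.1332) = 329.7·34.49^(-0.1332) = 329.7·0.62399 = 205.730.
Gain = 205.730 / 223.129 = 0.9220 → 0.922.

0.922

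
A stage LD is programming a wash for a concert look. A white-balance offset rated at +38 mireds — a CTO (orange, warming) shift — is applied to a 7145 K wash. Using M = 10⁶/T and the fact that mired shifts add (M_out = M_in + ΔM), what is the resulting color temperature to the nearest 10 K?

5620 K

M_in = 10⁶/7145 = 139.96 mireds.
M_out = 139.96 + (+38) = 177.96 mireds.
T_out = 10⁶/177.96 = 5619.3 K → 5620 K.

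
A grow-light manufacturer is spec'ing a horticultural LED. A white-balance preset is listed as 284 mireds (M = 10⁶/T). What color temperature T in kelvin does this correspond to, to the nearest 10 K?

3520 K

T = 10⁶ / 284 = 3521.13 K → 3520 K.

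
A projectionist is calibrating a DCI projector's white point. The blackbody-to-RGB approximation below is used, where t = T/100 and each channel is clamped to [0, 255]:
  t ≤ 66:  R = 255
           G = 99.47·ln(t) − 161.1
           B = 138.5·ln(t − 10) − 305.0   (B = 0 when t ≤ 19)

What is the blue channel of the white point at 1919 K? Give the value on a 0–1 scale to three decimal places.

0.009

t = 1919/100 = 19.19; the t ≤ 66 branch applies.
B = 138.5·ln(19.19 − 10) − 305.0 = 138.5·ln 9.19 − 305.0 = 138.5·2.2181 − 305.0 = 2.209.
On a 0–1 scale: 2.209/255 = 0.0087 → 0.009.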